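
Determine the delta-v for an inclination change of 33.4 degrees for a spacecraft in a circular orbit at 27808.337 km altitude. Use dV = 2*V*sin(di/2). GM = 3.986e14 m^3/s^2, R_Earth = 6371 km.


r = 34179.3370 km = 3.4179337e+07 m
V = sqrt(mu/r) = 3414.9695 m/s
di = 33.4 deg = 0.58294 rad
dV = 2*V*sin(di/2) = 2*3414.9695*sin(0.29147)
dV = 1962.6548 m/s = 1.9627 km/s

1.9627 km/s


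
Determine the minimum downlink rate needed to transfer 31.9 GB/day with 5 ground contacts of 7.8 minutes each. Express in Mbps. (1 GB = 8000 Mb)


total contact time = 5 * 7.8 * 60 = 2340.0000 s
data = 31.9 GB = 255200.0000 Mb
rate = 255200.0000 / 2340.0000 = 109.0598 Mbps

109.0598 Mbps


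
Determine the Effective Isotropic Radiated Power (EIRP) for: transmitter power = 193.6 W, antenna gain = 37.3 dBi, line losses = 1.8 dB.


Pt = 193.6 W = 22.8691 dBW
EIRP = Pt_dBW + Gt - losses = 22.8691 + 37.3 - 1.8 = 58.3691 dBW

58.3691 dBW


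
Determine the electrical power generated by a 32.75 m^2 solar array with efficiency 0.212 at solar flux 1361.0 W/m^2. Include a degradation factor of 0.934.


P = area * eta * S * degradation
P = 32.75 * 0.212 * 1361.0 * 0.934
P = 8825.7611 W

8825.7611 W


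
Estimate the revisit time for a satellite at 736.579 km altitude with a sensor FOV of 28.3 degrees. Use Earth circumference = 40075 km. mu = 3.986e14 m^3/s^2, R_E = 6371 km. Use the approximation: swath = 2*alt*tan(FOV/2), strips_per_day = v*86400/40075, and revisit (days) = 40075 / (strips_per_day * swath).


swath = 2*736.579*tan(0.2469641) = 371.3987 km
v = sqrt(mu/r) = 7488.7236 m/s = 7.4887 km/s
strips/day = v*86400/40075 = 7.4887*86400/40075 = 16.1454
coverage/day = strips * swath = 16.1454 * 371.3987 = 5996.3695 km
revisit = 40075 / 5996.3695 = 6.6832 days

6.6832 days


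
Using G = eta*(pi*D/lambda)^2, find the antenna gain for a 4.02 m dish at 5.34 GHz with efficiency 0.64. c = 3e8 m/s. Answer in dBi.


lambda = c/f = 3e8 / 5.34e+09 = 0.05617978 m
G = eta*(pi*D/lambda)^2 = 0.64*(pi*4.02/0.05617978)^2
G = 32342.3692 (linear)
G = 10*log10(32342.3692) = 45.0977 dBi

45.0977 dBi


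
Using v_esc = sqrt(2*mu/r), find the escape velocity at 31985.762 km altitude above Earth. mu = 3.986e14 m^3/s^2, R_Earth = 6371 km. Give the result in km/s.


r = 6371.0 + 31985.762 = 38356.7620 km = 3.8356762e+07 m
v_esc = sqrt(2*mu/r) = sqrt(2*3.986e14 / 3.8356762e+07)
v_esc = 4558.9274 m/s = 4.5589 km/s

4.5589 km/s


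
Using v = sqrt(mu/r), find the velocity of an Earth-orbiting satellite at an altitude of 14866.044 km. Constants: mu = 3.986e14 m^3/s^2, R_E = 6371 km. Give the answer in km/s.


r = R_E + alt = 6371.0 + 14866.044 = 21237.0440 km = 2.1237044e+07 m
v = sqrt(mu/r) = sqrt(3.986e14 / 2.1237044e+07) = 4332.3308 m/s = 4.3323 km/s

4.3323 km/s


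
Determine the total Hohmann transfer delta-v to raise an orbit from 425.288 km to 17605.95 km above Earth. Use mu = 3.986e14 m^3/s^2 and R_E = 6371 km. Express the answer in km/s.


r1 = 6796.2880 km = 6.796288e+06 m
r2 = 23976.9500 km = 2.397695e+07 m
dv1 = sqrt(mu/r1)*(sqrt(2*r2/(r1+r2)) - 1) = 1901.6984 m/s
dv2 = sqrt(mu/r2)*(1 - sqrt(2*r1/(r1+r2))) = 1367.4987 m/s
total dv = |dv1| + |dv2| = 1901.6984 + 1367.4987 = 3269.1971 m/s = 3.2692 km/s

3.2692 km/s


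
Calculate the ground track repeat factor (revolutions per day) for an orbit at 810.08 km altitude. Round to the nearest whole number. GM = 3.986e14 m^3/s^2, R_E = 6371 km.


r = 7.18108e+06 m
T = 2*pi*sqrt(r^3/mu) = 6056.1395 s = 100.9357 min
revs/day = 1440 / 100.9357 = 14.2665
Rounded: 14 revolutions per day

14 revolutions per day


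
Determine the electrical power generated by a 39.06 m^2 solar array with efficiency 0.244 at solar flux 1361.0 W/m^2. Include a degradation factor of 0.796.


P = area * eta * S * degradation
P = 39.06 * 0.244 * 1361.0 * 0.796
P = 10325.0760 W

10325.0760 W


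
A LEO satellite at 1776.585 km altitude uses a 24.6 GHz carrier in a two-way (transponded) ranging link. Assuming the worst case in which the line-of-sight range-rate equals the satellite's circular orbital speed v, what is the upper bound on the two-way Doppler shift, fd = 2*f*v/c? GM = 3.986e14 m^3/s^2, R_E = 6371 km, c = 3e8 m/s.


r = 8.147585e+06 m
v = sqrt(mu/r) = 6994.4601 m/s (worst-case radial velocity)
f = 24.6 GHz = 2.46e+10 Hz
fd = 2*f*v/c = 2*2.46e+10*6994.4601/3.0e+08
fd = 1.1470915e+06 Hz

1.1471e+06 Hz


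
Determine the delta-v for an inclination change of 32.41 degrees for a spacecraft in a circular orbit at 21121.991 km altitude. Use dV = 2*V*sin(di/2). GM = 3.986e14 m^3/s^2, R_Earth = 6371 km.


r = 27492.9910 km = 2.7492991e+07 m
V = sqrt(mu/r) = 3807.6555 m/s
di = 32.41 deg = 0.5656612 rad
dV = 2*V*sin(di/2) = 2*3807.6555*sin(0.2828306)
dV = 2125.2422 m/s = 2.1252 km/s

2.1252 km/s


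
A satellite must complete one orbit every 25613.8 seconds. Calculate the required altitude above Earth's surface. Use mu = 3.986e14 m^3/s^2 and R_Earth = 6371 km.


T = 25613.8 s
r = (mu*T^2/(4*pi^2))^(1/3) = (3.986e14 * 25613.8^2 / (4*pi^2))^(1/3)
r = 1.878056e+07 m = 18780.5596 km
alt = r - R_E = 18780.5596 - 6371 = 12409.5596 km

12409.5596 km


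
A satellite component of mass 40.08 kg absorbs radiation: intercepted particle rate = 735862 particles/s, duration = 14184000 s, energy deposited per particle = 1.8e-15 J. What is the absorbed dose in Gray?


Total energy deposited = rate * time * E_per
  = 735862 * 14184000 * 1.8e-15 = 0.01878744 J
Dose = E_total / mass = 0.01878744 / 40.08
Dose = 4.687485e-04 Gy

4.6875e-04 Gy


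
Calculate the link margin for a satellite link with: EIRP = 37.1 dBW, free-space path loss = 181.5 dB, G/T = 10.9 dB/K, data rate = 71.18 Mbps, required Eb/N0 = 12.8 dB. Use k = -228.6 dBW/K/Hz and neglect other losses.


C/N0 = EIRP - FSPL + G/T - k = 37.1 - 181.5 + 10.9 - (-228.6)
C/N0 = 95.1000 dB-Hz
R_b = 71.18 Mbps = 7.118e+07 bps -> 10*log10(R_b) = 78.5236 dB-Hz
Eb/N0 = C/N0 - 10*log10(R_b) = 95.1000 - 78.5236 = 16.5764 dB
Margin = Eb/N0 - Eb/N0_req = 16.5764 - 12.8 = 3.7764 dB (link closes)

3.7764 dB


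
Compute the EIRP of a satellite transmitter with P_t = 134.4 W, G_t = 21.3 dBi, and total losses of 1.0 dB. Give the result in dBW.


Pt = 134.4 W = 21.2840 dBW
EIRP = Pt_dBW + Gt - losses = 21.2840 + 21.3 - 1.0 = 41.5840 dBW

41.5840 dBW


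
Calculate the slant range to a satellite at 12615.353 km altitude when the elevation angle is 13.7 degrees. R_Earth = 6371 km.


h = 12615.353 km, el = 13.7 deg
d = -R_E*sin(el) + sqrt((R_E*sin(el))^2 + 2*R_E*h + h^2)
d = -6371.0000*sin(0.2391101) + sqrt((6371.0000*0.2368381)^2 + 2*6371.0000*12615.353 + 12615.353^2)
d = 16440.1634 km

16440.1634 km


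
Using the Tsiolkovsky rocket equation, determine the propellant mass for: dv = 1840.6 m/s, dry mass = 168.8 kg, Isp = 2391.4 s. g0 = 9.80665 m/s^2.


ve = Isp * g0 = 2391.4 * 9.80665 = 23451.622810 m/s
mass ratio = exp(dv/ve) = exp(1840.6/23451.622810) = 1.08164710
m_prop = m_dry * (mr - 1) = 168.8 * (1.08164710 - 1)
m_prop = 13.7820 kg

13.7820 kg


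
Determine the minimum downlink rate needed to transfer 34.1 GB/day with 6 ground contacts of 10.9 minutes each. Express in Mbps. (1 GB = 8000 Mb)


total contact time = 6 * 10.9 * 60 = 3924.0000 s
data = 34.1 GB = 272800.0000 Mb
rate = 272800.0000 / 3924.0000 = 69.5209 Mbps

69.5209 Mbps


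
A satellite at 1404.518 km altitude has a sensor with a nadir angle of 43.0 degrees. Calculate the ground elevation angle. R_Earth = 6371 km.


r = R_E + alt = 7775.5180 km
Law of sines in the satellite / Earth-center / ground-point triangle:
  sin(nadir)/R_E = sin(90 + el)/r  =>  cos(el) = (r/R_E)*sin(nadir)
cos(el) = (7775.5180 / 6371.0000) * sin(43.0 deg) = 0.8323482
el = arccos(0.8323482) = 33.6593 deg
(Earth-central angle = 90 - nadir - el = 13.3407 deg)

33.6593 degrees


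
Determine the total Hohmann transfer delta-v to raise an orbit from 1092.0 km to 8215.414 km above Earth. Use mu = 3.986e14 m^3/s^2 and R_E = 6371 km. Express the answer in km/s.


r1 = 7463.0000 km = 7.463e+06 m
r2 = 14586.4140 km = 1.4586414e+07 m
dv1 = sqrt(mu/r1)*(sqrt(2*r2/(r1+r2)) - 1) = 1098.0318 m/s
dv2 = sqrt(mu/r2)*(1 - sqrt(2*r1/(r1+r2))) = 926.5226 m/s
total dv = |dv1| + |dv2| = 1098.0318 + 926.5226 = 2024.5544 m/s = 2.0246 km/s

2.0246 km/s


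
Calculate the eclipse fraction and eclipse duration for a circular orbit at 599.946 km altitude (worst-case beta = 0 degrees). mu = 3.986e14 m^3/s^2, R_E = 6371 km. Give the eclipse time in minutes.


r = 6970.9460 km
T = 96.5378 min
Eclipse fraction = arcsin(R_E/r)/pi = arcsin(6371.0000/6970.9460)/pi
= arcsin(0.9139362)/pi = 0.3669728
Eclipse duration = 0.3669728 * 96.5378 = 35.4268 min

35.4268 minutes


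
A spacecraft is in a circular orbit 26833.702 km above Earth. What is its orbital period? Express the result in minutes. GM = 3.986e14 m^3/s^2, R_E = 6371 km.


r = 33204.7020 km = 3.3204702e+07 m
T = 2*pi*sqrt(r^3/mu) = 2*pi*sqrt(3.6609918e+22 / 3.986e14)
T = 60215.8196 s = 1003.5970 min

1003.5970 minutes


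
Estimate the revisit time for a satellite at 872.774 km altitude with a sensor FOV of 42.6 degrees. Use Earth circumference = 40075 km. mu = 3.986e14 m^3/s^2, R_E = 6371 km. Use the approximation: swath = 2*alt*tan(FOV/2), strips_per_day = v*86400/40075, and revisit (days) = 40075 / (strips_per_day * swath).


swath = 2*872.774*tan(0.3717551) = 680.5607 km
v = sqrt(mu/r) = 7417.9893 m/s = 7.4180 km/s
strips/day = v*86400/40075 = 7.4180*86400/40075 = 15.9929
coverage/day = strips * swath = 15.9929 * 680.5607 = 10884.1194 km
revisit = 40075 / 10884.1194 = 3.6820 days

3.6820 days


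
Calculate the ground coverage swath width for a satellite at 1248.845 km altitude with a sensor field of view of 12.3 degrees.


FOV = 12.3 deg = 0.2146755 rad
swath = 2 * alt * tan(FOV/2) = 2 * 1248.845 * tan(0.1073377)
swath = 2 * 1248.845 * 0.1077519
swath = 269.1308 km

269.1308 km


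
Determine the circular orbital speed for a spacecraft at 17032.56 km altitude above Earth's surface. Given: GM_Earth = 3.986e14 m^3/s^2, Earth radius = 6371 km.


r = R_E + alt = 6371.0 + 17032.56 = 23403.5600 km = 2.340356e+07 m
v = sqrt(mu/r) = sqrt(3.986e14 / 2.340356e+07) = 4126.9355 m/s = 4.1269 km/s

4.1269 km/s


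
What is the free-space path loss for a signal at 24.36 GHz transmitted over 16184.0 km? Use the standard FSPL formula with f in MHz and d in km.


f = 24.36 GHz = 24360.0000 MHz
d = 16184.0 km
FSPL = 32.44 + 20*log10(24360.0000) + 20*log10(16184.0)
FSPL = 32.44 + 87.7335 + 84.1817
FSPL = 204.3553 dB

204.3553 dB


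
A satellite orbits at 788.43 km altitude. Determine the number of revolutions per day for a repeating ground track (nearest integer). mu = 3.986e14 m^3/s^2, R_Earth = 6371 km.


r = 7.15943e+06 m
T = 2*pi*sqrt(r^3/mu) = 6028.7724 s = 100.4795 min
revs/day = 1440 / 100.4795 = 14.3313
Rounded: 14 revolutions per day

14 revolutions per day


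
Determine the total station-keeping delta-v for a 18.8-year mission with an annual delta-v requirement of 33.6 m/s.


dV = rate * years = 33.6 * 18.8
dV = 631.6800 m/s

631.6800 m/s


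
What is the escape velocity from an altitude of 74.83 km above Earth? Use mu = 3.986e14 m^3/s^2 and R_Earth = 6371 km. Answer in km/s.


r = 6371.0 + 74.83 = 6445.8300 km = 6.44583e+06 m
v_esc = sqrt(2*mu/r) = sqrt(2*3.986e14 / 6.44583e+06)
v_esc = 11121.0097 m/s = 11.1210 km/s

11.1210 km/s


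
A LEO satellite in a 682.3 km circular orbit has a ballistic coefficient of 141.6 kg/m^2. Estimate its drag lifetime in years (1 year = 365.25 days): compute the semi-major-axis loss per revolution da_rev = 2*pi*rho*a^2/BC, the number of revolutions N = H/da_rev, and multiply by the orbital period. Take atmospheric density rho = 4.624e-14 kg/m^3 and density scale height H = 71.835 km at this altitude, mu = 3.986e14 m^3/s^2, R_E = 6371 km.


a = R_E + alt = 7053.3000 km = 7.0533e+06 m
da_rev = 2*pi*rho*a^2/BC = 2*pi*4.624e-14*(7.0533e+06)^2/141.6 = 0.102074945 m per revolution
N = H/da_rev = 71835.0000 m / 0.102074945 m = 703747.6267 revolutions
P = 2*pi*sqrt(a^3/mu) = 5895.2165 s
lifetime = N*P = 703747.6267 * 5895.2165 = 4.1487446e+09 s = 48017.8772 days
years = 48017.8772 / 365.25 = 131.4658 years

131.4658 years


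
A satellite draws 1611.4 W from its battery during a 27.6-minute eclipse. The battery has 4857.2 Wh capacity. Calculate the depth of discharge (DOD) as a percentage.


E_used = P * t / 60 = 1611.4 * 27.6 / 60 = 741.2440 Wh
DOD = E_used / E_total * 100 = 741.2440 / 4857.2 * 100
DOD = 15.2607 %

15.2607 %


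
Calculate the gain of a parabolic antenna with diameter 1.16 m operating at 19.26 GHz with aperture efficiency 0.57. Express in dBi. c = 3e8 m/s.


lambda = c/f = 3e8 / 1.926e+10 = 0.01557632 m
G = eta*(pi*D/lambda)^2 = 0.57*(pi*1.16/0.01557632)^2
G = 31200.4340 (linear)
G = 10*log10(31200.4340) = 44.9416 dBi

44.9416 dBi


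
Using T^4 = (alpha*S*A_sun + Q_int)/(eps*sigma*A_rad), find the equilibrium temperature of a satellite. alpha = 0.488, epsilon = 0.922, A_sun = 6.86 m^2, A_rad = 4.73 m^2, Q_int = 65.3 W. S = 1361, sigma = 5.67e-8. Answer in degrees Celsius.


Numerator = alpha*S*A_sun + Q_int = 0.488*1361*6.86 + 65.3 = 4621.4925 W
Denominator = eps*sigma*A_rad = 0.922*5.67e-8*4.73 = 2.472721e-07 W/K^4
T^4 = 1.8689907e+10 K^4
T = 369.7446 K = 96.5946 C

96.5946 degrees Celsius


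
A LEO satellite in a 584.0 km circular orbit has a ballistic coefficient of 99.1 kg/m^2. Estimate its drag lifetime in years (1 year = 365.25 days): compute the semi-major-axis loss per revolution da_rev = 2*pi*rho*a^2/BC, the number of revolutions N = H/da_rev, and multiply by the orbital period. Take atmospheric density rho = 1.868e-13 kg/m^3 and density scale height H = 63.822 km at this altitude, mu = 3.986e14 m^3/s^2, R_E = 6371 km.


a = R_E + alt = 6955.0000 km = 6.955e+06 m
da_rev = 2*pi*rho*a^2/BC = 2*pi*1.868e-13*(6.955e+06)^2/99.1 = 0.572898064 m per revolution
N = H/da_rev = 63822.0000 m / 0.572898064 m = 111402.0173 revolutions
P = 2*pi*sqrt(a^3/mu) = 5772.4067 s
lifetime = N*P = 111402.0173 * 5772.4067 = 6.4305775e+08 s = 7442.7981 days
years = 7442.7981 / 365.25 = 20.3773 years

20.3773 years


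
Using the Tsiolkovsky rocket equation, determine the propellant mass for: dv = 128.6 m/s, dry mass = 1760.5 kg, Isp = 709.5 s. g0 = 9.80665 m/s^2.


ve = Isp * g0 = 709.5 * 9.80665 = 6957.818175 m/s
mass ratio = exp(dv/ve) = exp(128.6/6957.818175) = 1.01865467
m_prop = m_dry * (mr - 1) = 1760.5 * (1.01865467 - 1)
m_prop = 32.8415 kg

32.8415 kg


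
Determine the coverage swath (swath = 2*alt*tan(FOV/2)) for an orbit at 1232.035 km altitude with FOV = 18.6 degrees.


FOV = 18.6 deg = 0.3246312 rad
swath = 2 * alt * tan(FOV/2) = 2 * 1232.035 * tan(0.1623156)
swath = 2 * 1232.035 * 0.1637563
swath = 403.5069 km

403.5069 km


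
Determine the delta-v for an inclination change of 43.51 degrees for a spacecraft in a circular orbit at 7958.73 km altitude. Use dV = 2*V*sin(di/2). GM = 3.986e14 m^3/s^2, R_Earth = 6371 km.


r = 14329.7300 km = 1.432973e+07 m
V = sqrt(mu/r) = 5274.1156 m/s
di = 43.51 deg = 0.7593928 rad
dV = 2*V*sin(di/2) = 2*5274.1156*sin(0.3796964)
dV = 3909.5805 m/s = 3.9096 km/s

3.9096 km/s


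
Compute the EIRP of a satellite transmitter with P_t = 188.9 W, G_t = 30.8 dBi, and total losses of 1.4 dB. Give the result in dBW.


Pt = 188.9 W = 22.7623 dBW
EIRP = Pt_dBW + Gt - losses = 22.7623 + 30.8 - 1.4 = 52.1623 dBW

52.1623 dBW


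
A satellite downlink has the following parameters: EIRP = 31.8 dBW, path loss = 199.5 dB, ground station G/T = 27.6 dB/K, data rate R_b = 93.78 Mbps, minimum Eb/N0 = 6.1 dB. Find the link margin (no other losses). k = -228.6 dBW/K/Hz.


C/N0 = EIRP - FSPL + G/T - k = 31.8 - 199.5 + 27.6 - (-228.6)
C/N0 = 88.5000 dB-Hz
R_b = 93.78 Mbps = 9.378e+07 bps -> 10*log10(R_b) = 79.7211 dB-Hz
Eb/N0 = C/N0 - 10*log10(R_b) = 88.5000 - 79.7211 = 8.7789 dB
Margin = Eb/N0 - Eb/N0_req = 8.7789 - 6.1 = 2.6789 dB (link closes)

2.6789 dB


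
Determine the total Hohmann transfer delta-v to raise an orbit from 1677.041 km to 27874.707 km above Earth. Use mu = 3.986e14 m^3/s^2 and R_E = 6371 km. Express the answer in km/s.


r1 = 8048.0410 km = 8.048041e+06 m
r2 = 34245.7070 km = 3.4245707e+07 m
dv1 = sqrt(mu/r1)*(sqrt(2*r2/(r1+r2)) - 1) = 1918.1990 m/s
dv2 = sqrt(mu/r2)*(1 - sqrt(2*r1/(r1+r2))) = 1306.9714 m/s
total dv = |dv1| + |dv2| = 1918.1990 + 1306.9714 = 3225.1704 m/s = 3.2252 km/s

3.2252 km/s


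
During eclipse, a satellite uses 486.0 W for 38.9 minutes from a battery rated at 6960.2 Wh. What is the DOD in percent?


E_used = P * t / 60 = 486.0 * 38.9 / 60 = 315.0900 Wh
DOD = E_used / E_total * 100 = 315.0900 / 6960.2 * 100
DOD = 4.5270 %

4.5270 %


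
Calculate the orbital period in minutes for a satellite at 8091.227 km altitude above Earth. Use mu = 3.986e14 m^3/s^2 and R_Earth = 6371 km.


r = 14462.2270 km = 1.4462227e+07 m
T = 2*pi*sqrt(r^3/mu) = 2*pi*sqrt(3.0248617e+21 / 3.986e14)
T = 17308.6813 s = 288.4780 min

288.4780 minutes


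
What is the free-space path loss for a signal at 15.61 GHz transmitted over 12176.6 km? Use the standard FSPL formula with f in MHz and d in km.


f = 15.61 GHz = 15610.0000 MHz
d = 12176.6 km
FSPL = 32.44 + 20*log10(15610.0000) + 20*log10(12176.6)
FSPL = 32.44 + 83.8681 + 81.7105
FSPL = 198.0186 dB

198.0186 dB


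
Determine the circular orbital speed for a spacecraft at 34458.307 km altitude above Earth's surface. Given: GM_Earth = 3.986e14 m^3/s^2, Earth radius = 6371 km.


r = R_E + alt = 6371.0 + 34458.307 = 40829.3070 km = 4.0829307e+07 m
v = sqrt(mu/r) = sqrt(3.986e14 / 4.0829307e+07) = 3124.5152 m/s = 3.1245 km/s

3.1245 km/s


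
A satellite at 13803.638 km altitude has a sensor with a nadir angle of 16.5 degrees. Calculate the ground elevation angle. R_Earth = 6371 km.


r = R_E + alt = 20174.6380 km
Law of sines in the satellite / Earth-center / ground-point triangle:
  sin(nadir)/R_E = sin(90 + el)/r  =>  cos(el) = (r/R_E)*sin(nadir)
cos(el) = (20174.6380 / 6371.0000) * sin(16.5 deg) = 0.8993732
el = arccos(0.8993732) = 25.9242 deg
(Earth-central angle = 90 - nadir - el = 47.5758 deg)

25.9242 degrees


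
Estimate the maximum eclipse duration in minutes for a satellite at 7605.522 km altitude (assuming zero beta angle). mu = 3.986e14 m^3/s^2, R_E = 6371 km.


r = 13976.5220 km
T = 274.0682 min
Eclipse fraction = arcsin(R_E/r)/pi = arcsin(6371.0000/13976.5220)/pi
= arcsin(0.4558359)/pi = 0.1506596
Eclipse duration = 0.1506596 * 274.0682 = 41.2910 min

41.2910 minutes


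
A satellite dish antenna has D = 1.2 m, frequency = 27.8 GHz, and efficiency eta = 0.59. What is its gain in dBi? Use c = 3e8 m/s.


lambda = c/f = 3e8 / 2.78e+10 = 0.01079137 m
G = eta*(pi*D/lambda)^2 = 0.59*(pi*1.2/0.01079137)^2
G = 72004.7806 (linear)
G = 10*log10(72004.7806) = 48.5736 dBi

48.5736 dBi


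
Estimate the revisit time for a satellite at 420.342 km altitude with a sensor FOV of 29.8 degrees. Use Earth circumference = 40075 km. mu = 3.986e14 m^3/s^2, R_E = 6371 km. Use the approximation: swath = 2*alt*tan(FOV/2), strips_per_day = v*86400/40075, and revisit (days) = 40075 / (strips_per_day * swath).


swath = 2*420.342*tan(0.2600541) = 223.6887 km
v = sqrt(mu/r) = 7661.0950 m/s = 7.6611 km/s
strips/day = v*86400/40075 = 7.6611*86400/40075 = 16.5170
coverage/day = strips * swath = 16.5170 * 223.6887 = 3694.6656 km
revisit = 40075 / 3694.6656 = 10.8467 days

10.8467 days


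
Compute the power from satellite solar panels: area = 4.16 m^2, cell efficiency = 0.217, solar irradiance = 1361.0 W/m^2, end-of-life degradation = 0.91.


P = area * eta * S * degradation
P = 4.16 * 0.217 * 1361.0 * 0.91
P = 1118.0277 W

1118.0277 W


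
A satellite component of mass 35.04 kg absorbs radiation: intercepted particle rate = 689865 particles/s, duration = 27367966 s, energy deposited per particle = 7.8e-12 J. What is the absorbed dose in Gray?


Total energy deposited = rate * time * E_per
  = 689865 * 27367966 * 7.8e-12 = 147.2656 J
Dose = E_total / mass = 147.2656 / 35.04
Dose = 4.2028 Gy

4.2028 Gy


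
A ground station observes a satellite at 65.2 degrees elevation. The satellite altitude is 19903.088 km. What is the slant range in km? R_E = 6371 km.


h = 19903.088 km, el = 65.2 deg
d = -R_E*sin(el) + sqrt((R_E*sin(el))^2 + 2*R_E*h + h^2)
d = -6371.0000*sin(1.1380) + sqrt((6371.0000*0.9077775)^2 + 2*6371.0000*19903.088 + 19903.088^2)
d = 20354.3835 km

20354.3835 km


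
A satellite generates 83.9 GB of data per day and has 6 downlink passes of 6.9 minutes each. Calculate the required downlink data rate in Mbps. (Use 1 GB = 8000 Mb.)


total contact time = 6 * 6.9 * 60 = 2484.0000 s
data = 83.9 GB = 671200.0000 Mb
rate = 671200.0000 / 2484.0000 = 270.2093 Mbps

270.2093 Mbps


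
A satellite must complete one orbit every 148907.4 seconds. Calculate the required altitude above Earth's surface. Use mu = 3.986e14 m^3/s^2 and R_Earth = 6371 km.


T = 148907.4 s
r = (mu*T^2/(4*pi^2))^(1/3) = (3.986e14 * 148907.4^2 / (4*pi^2))^(1/3)
r = 6.0720691e+07 m = 60720.6912 km
alt = r - R_E = 60720.6912 - 6371 = 54349.6912 km

54349.6912 km


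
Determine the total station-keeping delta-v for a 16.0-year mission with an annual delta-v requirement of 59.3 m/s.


dV = rate * years = 59.3 * 16.0
dV = 948.8000 m/s

948.8000 m/s


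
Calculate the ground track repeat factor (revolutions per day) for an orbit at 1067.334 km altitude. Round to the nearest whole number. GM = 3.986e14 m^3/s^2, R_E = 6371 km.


r = 7.438334e+06 m
T = 2*pi*sqrt(r^3/mu) = 6384.4683 s = 106.4078 min
revs/day = 1440 / 106.4078 = 13.5328
Rounded: 14 revolutions per day

14 revolutions per day


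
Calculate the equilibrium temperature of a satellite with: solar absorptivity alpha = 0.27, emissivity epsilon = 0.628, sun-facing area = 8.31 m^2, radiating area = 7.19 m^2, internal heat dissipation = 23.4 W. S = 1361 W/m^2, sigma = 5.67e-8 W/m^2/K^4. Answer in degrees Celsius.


Numerator = alpha*S*A_sun + Q_int = 0.27*1361*8.31 + 23.4 = 3077.0757 W
Denominator = eps*sigma*A_rad = 0.628*5.67e-8*7.19 = 2.5601864e-07 W/K^4
T^4 = 1.2018952e+10 K^4
T = 331.1057 K = 57.9557 C

57.9557 degrees Celsius


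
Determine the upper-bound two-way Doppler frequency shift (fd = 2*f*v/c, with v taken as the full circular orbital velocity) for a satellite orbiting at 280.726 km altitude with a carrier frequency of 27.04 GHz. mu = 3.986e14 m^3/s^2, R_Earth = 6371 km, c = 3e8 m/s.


r = 6.651726e+06 m
v = sqrt(mu/r) = 7741.0785 m/s (worst-case radial velocity)
f = 27.04 GHz = 2.704e+10 Hz
fd = 2*f*v/c = 2*2.704e+10*7741.0785/3.0e+08
fd = 1.3954584e+06 Hz

1.3955e+06 Hz


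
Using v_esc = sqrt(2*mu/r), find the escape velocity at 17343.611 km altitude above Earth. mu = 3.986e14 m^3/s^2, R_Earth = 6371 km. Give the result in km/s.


r = 6371.0 + 17343.611 = 23714.6110 km = 2.3714611e+07 m
v_esc = sqrt(2*mu/r) = sqrt(2*3.986e14 / 2.3714611e+07)
v_esc = 5797.9657 m/s = 5.7980 km/s

5.7980 km/s


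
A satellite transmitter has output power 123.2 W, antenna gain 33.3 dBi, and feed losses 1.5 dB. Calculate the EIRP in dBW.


Pt = 123.2 W = 20.9061 dBW
EIRP = Pt_dBW + Gt - losses = 20.9061 + 33.3 - 1.5 = 52.7061 dBW

52.7061 dBW


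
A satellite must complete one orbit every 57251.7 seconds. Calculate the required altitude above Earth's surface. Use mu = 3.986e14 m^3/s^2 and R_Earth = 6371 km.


T = 57251.7 s
r = (mu*T^2/(4*pi^2))^(1/3) = (3.986e14 * 57251.7^2 / (4*pi^2))^(1/3)
r = 3.2105895e+07 m = 32105.8947 km
alt = r - R_E = 32105.8947 - 6371 = 25734.8947 km

25734.8947 km


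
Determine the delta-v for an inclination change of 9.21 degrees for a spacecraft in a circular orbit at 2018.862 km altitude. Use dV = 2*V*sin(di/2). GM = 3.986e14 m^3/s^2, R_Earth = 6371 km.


r = 8389.8620 km = 8.389862e+06 m
V = sqrt(mu/r) = 6892.7296 m/s
di = 9.21 deg = 0.1607448 rad
dV = 2*V*sin(di/2) = 2*6892.7296*sin(0.08037241)
dV = 1106.7781 m/s = 1.1068 km/s

1.1068 km/s


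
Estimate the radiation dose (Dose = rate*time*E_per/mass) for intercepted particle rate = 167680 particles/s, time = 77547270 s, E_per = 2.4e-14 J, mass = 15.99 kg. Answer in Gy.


Total energy deposited = rate * time * E_per
  = 167680 * 77547270 * 2.4e-14 = 0.312075 J
Dose = E_total / mass = 0.312075 / 15.99
Dose = 0.01951689 Gy

0.0195 Gy


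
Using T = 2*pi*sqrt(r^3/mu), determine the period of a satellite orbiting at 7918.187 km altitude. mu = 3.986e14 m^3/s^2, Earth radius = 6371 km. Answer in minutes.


r = 14289.1870 km = 1.4289187e+07 m
T = 2*pi*sqrt(r^3/mu) = 2*pi*sqrt(2.9175786e+21 / 3.986e14)
T = 16998.9658 s = 283.3161 min

283.3161 minutes


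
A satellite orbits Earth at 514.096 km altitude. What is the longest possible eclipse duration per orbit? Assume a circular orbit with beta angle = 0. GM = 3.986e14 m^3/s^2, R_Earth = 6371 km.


r = 6885.0960 km
T = 94.7600 min
Eclipse fraction = arcsin(R_E/r)/pi = arcsin(6371.0000/6885.0960)/pi
= arcsin(0.9253321)/pi = 0.3762138
Eclipse duration = 0.3762138 * 94.7600 = 35.6500 min

35.6500 minutes


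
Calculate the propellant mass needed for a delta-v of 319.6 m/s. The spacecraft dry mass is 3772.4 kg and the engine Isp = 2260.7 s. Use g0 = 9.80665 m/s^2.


ve = Isp * g0 = 2260.7 * 9.80665 = 22169.893655 m/s
mass ratio = exp(dv/ve) = exp(319.6/22169.893655) = 1.01452036
m_prop = m_dry * (mr - 1) = 3772.4 * (1.01452036 - 1)
m_prop = 54.7766 kg

54.7766 kg


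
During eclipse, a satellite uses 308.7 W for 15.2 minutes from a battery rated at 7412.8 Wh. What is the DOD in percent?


E_used = P * t / 60 = 308.7 * 15.2 / 60 = 78.2040 Wh
DOD = E_used / E_total * 100 = 78.2040 / 7412.8 * 100
DOD = 1.0550 %

1.0550 %


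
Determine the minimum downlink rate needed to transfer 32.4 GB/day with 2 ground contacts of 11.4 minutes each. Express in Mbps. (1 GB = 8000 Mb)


total contact time = 2 * 11.4 * 60 = 1368.0000 s
data = 32.4 GB = 259200.0000 Mb
rate = 259200.0000 / 1368.0000 = 189.4737 Mbps

189.4737 Mbps


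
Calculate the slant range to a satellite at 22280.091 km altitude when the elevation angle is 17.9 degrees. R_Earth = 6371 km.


h = 22280.091 km, el = 17.9 deg
d = -R_E*sin(el) + sqrt((R_E*sin(el))^2 + 2*R_E*h + h^2)
d = -6371.0000*sin(0.3124139) + sqrt((6371.0000*0.3073566)^2 + 2*6371.0000*22280.091 + 22280.091^2)
d = 26044.1488 km

26044.1488 km


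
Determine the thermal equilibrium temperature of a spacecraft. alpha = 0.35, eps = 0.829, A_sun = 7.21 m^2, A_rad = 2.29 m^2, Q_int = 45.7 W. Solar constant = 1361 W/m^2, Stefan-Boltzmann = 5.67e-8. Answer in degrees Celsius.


Numerator = alpha*S*A_sun + Q_int = 0.35*1361*7.21 + 45.7 = 3480.1835 W
Denominator = eps*sigma*A_rad = 0.829*5.67e-8*2.29 = 1.0763985e-07 W/K^4
T^4 = 3.233174e+10 K^4
T = 424.0404 K = 150.8904 C

150.8904 degrees Celsius


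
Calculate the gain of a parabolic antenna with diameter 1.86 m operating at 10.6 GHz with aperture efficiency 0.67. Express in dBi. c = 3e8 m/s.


lambda = c/f = 3e8 / 1.06e+10 = 0.02830189 m
G = eta*(pi*D/lambda)^2 = 0.67*(pi*1.86/0.02830189)^2
G = 28560.7533 (linear)
G = 10*log10(28560.7533) = 44.5577 dBi

44.5577 dBi


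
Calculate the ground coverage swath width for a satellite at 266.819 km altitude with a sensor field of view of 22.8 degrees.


FOV = 22.8 deg = 0.3979351 rad
swath = 2 * alt * tan(FOV/2) = 2 * 266.819 * tan(0.1989675)
swath = 2 * 266.819 * 0.2016354
swath = 107.6003 km

107.6003 km


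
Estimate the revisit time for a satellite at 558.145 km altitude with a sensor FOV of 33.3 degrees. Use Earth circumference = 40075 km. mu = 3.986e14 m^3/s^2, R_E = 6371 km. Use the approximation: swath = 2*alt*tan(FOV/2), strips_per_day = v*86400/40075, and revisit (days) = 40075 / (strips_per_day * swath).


swath = 2*558.145*tan(0.2905973) = 333.8415 km
v = sqrt(mu/r) = 7584.5326 m/s = 7.5845 km/s
strips/day = v*86400/40075 = 7.5845*86400/40075 = 16.3519
coverage/day = strips * swath = 16.3519 * 333.8415 = 5458.9530 km
revisit = 40075 / 5458.9530 = 7.3412 days

7.3412 days


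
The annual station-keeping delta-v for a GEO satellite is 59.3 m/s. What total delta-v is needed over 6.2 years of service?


dV = rate * years = 59.3 * 6.2
dV = 367.6600 m/s

367.6600 m/s


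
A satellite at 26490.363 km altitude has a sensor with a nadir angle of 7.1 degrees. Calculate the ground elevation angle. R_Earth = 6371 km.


r = R_E + alt = 32861.3630 km
Law of sines in the satellite / Earth-center / ground-point triangle:
  sin(nadir)/R_E = sin(90 + el)/r  =>  cos(el) = (r/R_E)*sin(nadir)
cos(el) = (32861.3630 / 6371.0000) * sin(7.1 deg) = 0.6375315
el = arccos(0.6375315) = 50.3920 deg
(Earth-central angle = 90 - nadir - el = 32.5080 deg)

50.3920 degrees


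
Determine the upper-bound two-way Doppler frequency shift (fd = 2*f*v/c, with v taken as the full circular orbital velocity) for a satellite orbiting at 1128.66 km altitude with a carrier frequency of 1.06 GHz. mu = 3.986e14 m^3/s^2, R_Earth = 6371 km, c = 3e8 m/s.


r = 7.49966e+06 m
v = sqrt(mu/r) = 7290.3413 m/s (worst-case radial velocity)
f = 1.06 GHz = 1.06e+09 Hz
fd = 2*f*v/c = 2*1.06e+09*7290.3413/3.0e+08
fd = 51518.4118 Hz

51518.4118 Hz


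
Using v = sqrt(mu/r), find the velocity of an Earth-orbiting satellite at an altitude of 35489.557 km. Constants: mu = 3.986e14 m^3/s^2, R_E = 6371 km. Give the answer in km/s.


r = R_E + alt = 6371.0 + 35489.557 = 41860.5570 km = 4.1860557e+07 m
v = sqrt(mu/r) = sqrt(3.986e14 / 4.1860557e+07) = 3085.7884 m/s = 3.0858 km/s

3.0858 km/s


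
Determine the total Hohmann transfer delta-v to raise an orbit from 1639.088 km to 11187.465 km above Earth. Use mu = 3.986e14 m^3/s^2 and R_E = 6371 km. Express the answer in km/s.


r1 = 8010.0880 km = 8.010088e+06 m
r2 = 17558.4650 km = 1.7558465e+07 m
dv1 = sqrt(mu/r1)*(sqrt(2*r2/(r1+r2)) - 1) = 1212.9019 m/s
dv2 = sqrt(mu/r2)*(1 - sqrt(2*r1/(r1+r2))) = 993.1592 m/s
total dv = |dv1| + |dv2| = 1212.9019 + 993.1592 = 2206.0611 m/s = 2.2061 km/s

2.2061 km/s


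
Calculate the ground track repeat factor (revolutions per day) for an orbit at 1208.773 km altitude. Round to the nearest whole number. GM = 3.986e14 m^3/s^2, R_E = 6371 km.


r = 7.579773e+06 m
T = 2*pi*sqrt(r^3/mu) = 6567.4310 s = 109.4572 min
revs/day = 1440 / 109.4572 = 13.1558
Rounded: 13 revolutions per day

13 revolutions per day


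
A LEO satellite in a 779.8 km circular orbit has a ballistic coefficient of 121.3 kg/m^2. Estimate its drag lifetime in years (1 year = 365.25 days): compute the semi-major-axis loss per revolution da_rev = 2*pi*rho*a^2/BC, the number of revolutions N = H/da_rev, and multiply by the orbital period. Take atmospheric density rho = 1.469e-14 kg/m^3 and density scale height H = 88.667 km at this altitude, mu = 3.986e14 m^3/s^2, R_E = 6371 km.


a = R_E + alt = 7150.8000 km = 7.1508e+06 m
da_rev = 2*pi*rho*a^2/BC = 2*pi*1.469e-14*(7.1508e+06)^2/121.3 = 0.0389090051 m per revolution
N = H/da_rev = 88667.0000 m / 0.0389090051 m = 2.2788298e+06 revolutions
P = 2*pi*sqrt(a^3/mu) = 6017.8751 s
lifetime = N*P = 2.2788298e+06 * 6017.8751 = 1.3713713e+10 s = 158723.5302 days
years = 158723.5302 / 365.25 = 434.5613 years

434.5613 years


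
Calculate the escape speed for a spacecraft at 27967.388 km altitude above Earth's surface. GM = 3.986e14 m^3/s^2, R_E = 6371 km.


r = 6371.0 + 27967.388 = 34338.3880 km = 3.4338388e+07 m
v_esc = sqrt(2*mu/r) = sqrt(2*3.986e14 / 3.4338388e+07)
v_esc = 4818.2984 m/s = 4.8183 km/s

4.8183 km/s


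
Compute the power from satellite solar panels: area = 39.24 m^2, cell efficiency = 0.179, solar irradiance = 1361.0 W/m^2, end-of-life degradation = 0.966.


P = area * eta * S * degradation
P = 39.24 * 0.179 * 1361.0 * 0.966
P = 9234.5828 W

9234.5828 W


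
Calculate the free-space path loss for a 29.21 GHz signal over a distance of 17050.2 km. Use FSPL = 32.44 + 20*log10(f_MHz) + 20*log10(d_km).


f = 29.21 GHz = 29210.0000 MHz
d = 17050.2 km
FSPL = 32.44 + 20*log10(29210.0000) + 20*log10(17050.2)
FSPL = 32.44 + 89.3106 + 84.6346
FSPL = 206.3852 dB

206.3852 dB


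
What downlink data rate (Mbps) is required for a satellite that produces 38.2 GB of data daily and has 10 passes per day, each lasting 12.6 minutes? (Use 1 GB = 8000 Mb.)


total contact time = 10 * 12.6 * 60 = 7560.0000 s
data = 38.2 GB = 305600.0000 Mb
rate = 305600.0000 / 7560.0000 = 40.4233 Mbps

40.4233 Mbps


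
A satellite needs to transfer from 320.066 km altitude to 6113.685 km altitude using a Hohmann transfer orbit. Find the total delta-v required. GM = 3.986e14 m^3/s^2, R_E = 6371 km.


r1 = 6691.0660 km = 6.691066e+06 m
r2 = 12484.6850 km = 1.2484685e+07 m
dv1 = sqrt(mu/r1)*(sqrt(2*r2/(r1+r2)) - 1) = 1089.1295 m/s
dv2 = sqrt(mu/r2)*(1 - sqrt(2*r1/(r1+r2))) = 930.1443 m/s
total dv = |dv1| + |dv2| = 1089.1295 + 930.1443 = 2019.2738 m/s = 2.0193 km/s

2.0193 km/s


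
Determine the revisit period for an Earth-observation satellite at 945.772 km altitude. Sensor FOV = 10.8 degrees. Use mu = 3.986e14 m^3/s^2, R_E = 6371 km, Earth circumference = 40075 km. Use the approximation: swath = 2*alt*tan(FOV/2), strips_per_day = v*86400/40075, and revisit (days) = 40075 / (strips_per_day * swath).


swath = 2*945.772*tan(0.09424778) = 178.8036 km
v = sqrt(mu/r) = 7380.8926 m/s = 7.3809 km/s
strips/day = v*86400/40075 = 7.3809*86400/40075 = 15.9129
coverage/day = strips * swath = 15.9129 * 178.8036 = 2845.2815 km
revisit = 40075 / 2845.2815 = 14.0847 days

14.0847 days


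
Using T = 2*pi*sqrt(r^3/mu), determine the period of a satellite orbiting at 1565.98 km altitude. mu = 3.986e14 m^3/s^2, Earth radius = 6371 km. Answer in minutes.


r = 7936.9800 km = 7.93698e+06 m
T = 2*pi*sqrt(r^3/mu) = 2*pi*sqrt(4.9999523e+20 / 3.986e14)
T = 7037.1069 s = 117.2851 min

117.2851 minutes


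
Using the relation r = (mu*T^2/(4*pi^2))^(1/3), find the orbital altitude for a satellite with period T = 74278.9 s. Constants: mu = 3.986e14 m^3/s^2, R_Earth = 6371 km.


T = 74278.9 s
r = (mu*T^2/(4*pi^2))^(1/3) = (3.986e14 * 74278.9^2 / (4*pi^2))^(1/3)
r = 3.8191744e+07 m = 38191.7444 km
alt = r - R_E = 38191.7444 - 6371 = 31820.7444 km

31820.7444 km


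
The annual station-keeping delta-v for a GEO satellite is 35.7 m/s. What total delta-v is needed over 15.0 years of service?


dV = rate * years = 35.7 * 15.0
dV = 535.5000 m/s

535.5000 m/s


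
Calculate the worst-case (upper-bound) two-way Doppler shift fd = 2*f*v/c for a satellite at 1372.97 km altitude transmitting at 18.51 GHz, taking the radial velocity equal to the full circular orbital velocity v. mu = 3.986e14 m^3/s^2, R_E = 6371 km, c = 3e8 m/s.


r = 7.74397e+06 m
v = sqrt(mu/r) = 7174.4203 m/s (worst-case radial velocity)
f = 18.51 GHz = 1.851e+10 Hz
fd = 2*f*v/c = 2*1.851e+10*7174.4203/3.0e+08
fd = 885323.4667 Hz

885323.4667 Hz


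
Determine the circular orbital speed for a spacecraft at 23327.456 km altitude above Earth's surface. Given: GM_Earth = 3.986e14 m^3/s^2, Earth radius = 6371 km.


r = R_E + alt = 6371.0 + 23327.456 = 29698.4560 km = 2.9698456e+07 m
v = sqrt(mu/r) = sqrt(3.986e14 / 2.9698456e+07) = 3663.5465 m/s = 3.6635 km/s

3.6635 km/s


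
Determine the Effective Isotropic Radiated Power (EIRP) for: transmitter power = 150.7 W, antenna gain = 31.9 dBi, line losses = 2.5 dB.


Pt = 150.7 W = 21.7811 dBW
EIRP = Pt_dBW + Gt - losses = 21.7811 + 31.9 - 2.5 = 51.1811 dBW

51.1811 dBW


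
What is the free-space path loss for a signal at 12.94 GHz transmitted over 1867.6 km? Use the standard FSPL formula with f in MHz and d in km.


f = 12.94 GHz = 12940.0000 MHz
d = 1867.6 km
FSPL = 32.44 + 20*log10(12940.0000) + 20*log10(1867.6)
FSPL = 32.44 + 82.2387 + 65.4257
FSPL = 180.1044 dB

180.1044 dB


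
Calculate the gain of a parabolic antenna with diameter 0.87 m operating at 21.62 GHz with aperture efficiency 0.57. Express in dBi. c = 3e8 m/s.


lambda = c/f = 3e8 / 2.162e+10 = 0.01387604 m
G = eta*(pi*D/lambda)^2 = 0.57*(pi*0.87/0.01387604)^2
G = 22114.7470 (linear)
G = 10*log10(22114.7470) = 43.4468 dBi

43.4468 dBi


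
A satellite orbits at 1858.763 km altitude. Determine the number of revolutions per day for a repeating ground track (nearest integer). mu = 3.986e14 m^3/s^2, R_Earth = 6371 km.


r = 8.229763e+06 m
T = 2*pi*sqrt(r^3/mu) = 7430.0582 s = 123.8343 min
revs/day = 1440 / 123.8343 = 11.6284
Rounded: 12 revolutions per day

12 revolutions per day


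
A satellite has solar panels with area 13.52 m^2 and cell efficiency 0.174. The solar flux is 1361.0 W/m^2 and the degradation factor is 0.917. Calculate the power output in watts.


P = area * eta * S * degradation
P = 13.52 * 0.174 * 1361.0 * 0.917
P = 2935.9821 W

2935.9821 W


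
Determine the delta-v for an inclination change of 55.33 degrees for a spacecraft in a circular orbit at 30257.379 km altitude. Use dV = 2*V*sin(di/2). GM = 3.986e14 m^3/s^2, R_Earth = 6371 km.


r = 36628.3790 km = 3.6628379e+07 m
V = sqrt(mu/r) = 3298.8290 m/s
di = 55.33 deg = 0.9656907 rad
dV = 2*V*sin(di/2) = 2*3298.8290*sin(0.4828453)
dV = 3063.2998 m/s = 3.0633 km/s

3.0633 km/s


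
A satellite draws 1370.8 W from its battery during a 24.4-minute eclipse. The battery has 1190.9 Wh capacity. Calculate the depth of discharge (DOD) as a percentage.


E_used = P * t / 60 = 1370.8 * 24.4 / 60 = 557.4587 Wh
DOD = E_used / E_total * 100 = 557.4587 / 1190.9 * 100
DOD = 46.8099 %

46.8099 %


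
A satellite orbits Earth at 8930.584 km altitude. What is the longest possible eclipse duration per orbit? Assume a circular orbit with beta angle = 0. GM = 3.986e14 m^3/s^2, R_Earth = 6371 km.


r = 15301.5840 km
T = 313.9529 min
Eclipse fraction = arcsin(R_E/r)/pi = arcsin(6371.0000/15301.5840)/pi
= arcsin(0.4163621)/pi = 0.1366951
Eclipse duration = 0.1366951 * 313.9529 = 42.9158 min

42.9158 minutes


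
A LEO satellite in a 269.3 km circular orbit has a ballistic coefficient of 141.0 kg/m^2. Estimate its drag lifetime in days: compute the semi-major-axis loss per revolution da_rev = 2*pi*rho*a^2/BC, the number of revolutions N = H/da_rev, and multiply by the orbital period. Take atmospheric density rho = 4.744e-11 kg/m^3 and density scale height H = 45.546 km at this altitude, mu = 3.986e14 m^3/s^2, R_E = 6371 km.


a = R_E + alt = 6640.3000 km = 6.6403e+06 m
da_rev = 2*pi*rho*a^2/BC = 2*pi*4.744e-11*(6.6403e+06)^2/141.0 = 93.213934 m per revolution
N = H/da_rev = 45546.0000 m / 93.213934 m = 488.6179 revolutions
P = 2*pi*sqrt(a^3/mu) = 5385.0876 s
lifetime = N*P = 488.6179 * 5385.0876 = 2.6312504e+06 s = 30.4543 days

30.4543 days


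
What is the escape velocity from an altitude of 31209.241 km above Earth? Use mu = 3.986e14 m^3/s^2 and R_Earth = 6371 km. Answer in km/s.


r = 6371.0 + 31209.241 = 37580.2410 km = 3.7580241e+07 m
v_esc = sqrt(2*mu/r) = sqrt(2*3.986e14 / 3.7580241e+07)
v_esc = 4605.7872 m/s = 4.6058 km/s

4.6058 km/s


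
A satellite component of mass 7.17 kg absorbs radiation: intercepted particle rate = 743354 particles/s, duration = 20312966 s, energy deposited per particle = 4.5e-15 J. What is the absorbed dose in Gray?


Total energy deposited = rate * time * E_per
  = 743354 * 20312966 * 4.5e-15 = 0.06794876 J
Dose = E_total / mass = 0.06794876 / 7.17
Dose = 0.009476815 Gy

0.0095 Gy


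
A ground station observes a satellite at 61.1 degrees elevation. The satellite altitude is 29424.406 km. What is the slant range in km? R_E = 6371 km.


h = 29424.406 km, el = 61.1 deg
d = -R_E*sin(el) + sqrt((R_E*sin(el))^2 + 2*R_E*h + h^2)
d = -6371.0000*sin(1.0664) + sqrt((6371.0000*0.8754645)^2 + 2*6371.0000*29424.406 + 29424.406^2)
d = 30085.1537 km

30085.1537 km


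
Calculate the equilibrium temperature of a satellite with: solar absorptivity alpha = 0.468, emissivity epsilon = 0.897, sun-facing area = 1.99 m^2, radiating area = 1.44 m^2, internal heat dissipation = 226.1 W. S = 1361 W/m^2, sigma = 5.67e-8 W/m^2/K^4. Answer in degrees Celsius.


Numerator = alpha*S*A_sun + Q_int = 0.468*1361*1.99 + 226.1 = 1493.6265 W
Denominator = eps*sigma*A_rad = 0.897*5.67e-8*1.44 = 7.3238256e-08 W/K^4
T^4 = 2.0394075e+10 K^4
T = 377.8992 K = 104.7492 C

104.7492 degrees Celsius
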